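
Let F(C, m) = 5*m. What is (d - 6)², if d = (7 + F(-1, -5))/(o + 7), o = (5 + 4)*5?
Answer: 27225/676 ≈ 40.274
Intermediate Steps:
o = 45 (o = 9*5 = 45)
d = -9/26 (d = (7 + 5*(-5))/(45 + 7) = (7 - 25)/52 = -18*1/52 = -9/26 ≈ -0.34615)
(d - 6)² = (-9/26 - 6)² = (-165/26)² = 27225/676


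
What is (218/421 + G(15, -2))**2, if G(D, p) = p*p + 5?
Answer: 16056049/177241 ≈ 90.589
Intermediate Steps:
G(D, p) = 5 + p**2 (G(D, p) = p**2 + 5 = 5 + p**2)
(218/421 + G(15, -2))**2 = (218/421 + (5 + (-2)**2))**2 = (218*(1/421) + (5 + 4))**2 = (218/421 + 9)**2 = (4007/421)**2 = 16056049/177241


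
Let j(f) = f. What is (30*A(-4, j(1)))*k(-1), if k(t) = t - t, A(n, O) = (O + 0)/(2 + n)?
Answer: 0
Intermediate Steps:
A(n, O) = O/(2 + n)
k(t) = 0
(30*A(-4, j(1)))*k(-1) = (30*(1/(2 - 4)))*0 = (30*(1/(-2)))*0 = (30*(1*(-1/2)))*0 = (30*(-1/2))*0 = -15*0 = 0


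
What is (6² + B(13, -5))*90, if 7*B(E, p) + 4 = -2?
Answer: 22140/7 ≈ 3162.9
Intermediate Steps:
B(E, p) = -6/7 (B(E, p) = -4/7 + (⅐)*(-2) = -4/7 - 2/7 = -6/7)
(6² + B(13, -5))*90 = (6² - 6/7)*90 = (36 - 6/7)*90 = (246/7)*90 = 22140/7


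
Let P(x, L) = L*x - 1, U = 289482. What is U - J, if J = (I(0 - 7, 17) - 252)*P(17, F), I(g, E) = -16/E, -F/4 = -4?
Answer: 6086494/17 ≈ 3.5803e+5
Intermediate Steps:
F = 16 (F = -4*(-4) = 16)
P(x, L) = -1 + L*x
J = -1165300/17 (J = (-16/17 - 252)*(-1 + 16*17) = (-16*1/17 - 252)*(-1 + 272) = (-16/17 - 252)*271 = -4300/17*271 = -1165300/17 ≈ -68547.)
U - J = 289482 - 1*(-1165300/17) = 289482 + 1165300/17 = 6086494/17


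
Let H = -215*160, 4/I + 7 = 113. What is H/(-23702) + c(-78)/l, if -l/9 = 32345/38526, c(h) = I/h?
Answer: 3449979324542/2376971009595 ≈ 1.4514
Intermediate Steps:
I = 2/53 (I = 4/(-7 + 113) = 4/106 = 4*(1/106) = 2/53 ≈ 0.037736)
H = -34400
c(h) = 2/(53*h)
l = -97035/12842 (l = -291105/38526 = -9*32345/38526 = -97035/12842 ≈ -7.5561)
H/(-23702) + c(-78)/l = -34400/(-23702) + ((2/53)/(-78))/(-97035/12842) = -34400*(-1/23702) + ((2/53)*(-1/78))*(-12842/97035) = 17200/11851 - 1/2067*(-12842/97035) = 17200/11851 + 12842/200571345 = 3449979324542/2376971009595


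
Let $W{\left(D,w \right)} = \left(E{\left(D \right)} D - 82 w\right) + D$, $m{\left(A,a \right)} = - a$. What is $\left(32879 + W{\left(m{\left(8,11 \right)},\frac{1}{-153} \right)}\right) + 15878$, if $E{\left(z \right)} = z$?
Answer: $\frac{7476733}{153} \approx 48868.0$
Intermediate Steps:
$W{\left(D,w \right)} = D + D^{2} - 82 w$ ($W{\left(D,w \right)} = \left(D D - 82 w\right) + D = \left(D^{2} - 82 w\right) + D = D + D^{2} - 82 w$)
$\left(32879 + W{\left(m{\left(8,11 \right)},\frac{1}{-153} \right)}\right) + 15878 = \left(32879 - \left(11 - 121 - \frac{82}{153}\right)\right) + 15878 = \left(32879 - \left(\frac{1601}{153} - 121\right)\right) + 15878 = \left(32879 + \left(-11 + 121 + \frac{82}{153}\right)\right) + 15878 = \left(32879 + \frac{16912}{153}\right) + 15878 = \frac{5047399}{153} + 15878 = \frac{7476733}{153}$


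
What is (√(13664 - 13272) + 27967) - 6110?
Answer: 21857 + 14*√2 ≈ 21877.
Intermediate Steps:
(√(13664 - 13272) + 27967) - 6110 = (√392 + 27967) - 6110 = (14*√2 + 27967) - 6110 = (27967 + 14*√2) - 6110 = 21857 + 14*√2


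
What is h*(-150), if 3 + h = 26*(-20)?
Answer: 78450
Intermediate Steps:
h = -523 (h = -3 + 26*(-20) = -3 - 520 = -523)
h*(-150) = -523*(-150) = 78450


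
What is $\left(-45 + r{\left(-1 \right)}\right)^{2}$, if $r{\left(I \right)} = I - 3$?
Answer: $2401$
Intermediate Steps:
$r{\left(I \right)} = -3 + I$
$\left(-45 + r{\left(-1 \right)}\right)^{2} = \left(-45 - 4\right)^{2} = \left(-49\right)^{2} = 2401$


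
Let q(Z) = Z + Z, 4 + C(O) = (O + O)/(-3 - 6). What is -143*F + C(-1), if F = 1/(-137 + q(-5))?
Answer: -1237/441 ≈ -2.8050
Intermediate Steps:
C(O) = -4 - 2*O/9 (C(O) = -4 + (O + O)/(-3 - 6) = -4 + (2*O)/(-9) = -4 + (2*O)*(-⅑) = -4 - 2*O/9)
q(Z) = 2*Z
F = -1/147 (F = 1/(-137 + 2*(-5)) = 1/(-137 - 10) = 1/(-147) = -1/147 ≈ -0.0068027)
-143*F + C(-1) = -143*(-1/147) + (-4 - 2/9*(-1)) = 143/147 + (-4 + 2/9) = 143/147 - 34/9 = -1237/441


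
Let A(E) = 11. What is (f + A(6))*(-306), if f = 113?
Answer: -37944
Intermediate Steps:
(f + A(6))*(-306) = (113 + 11)*(-306) = 124*(-306) = -37944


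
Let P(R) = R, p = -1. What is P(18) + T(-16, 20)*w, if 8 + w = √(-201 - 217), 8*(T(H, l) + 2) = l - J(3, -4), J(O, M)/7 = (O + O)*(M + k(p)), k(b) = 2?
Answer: -70 + 11*I*√418 ≈ -70.0 + 224.9*I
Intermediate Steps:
J(O, M) = 14*O*(2 + M) (J(O, M) = 7*((O + O)*(M + 2)) = 7*((2*O)*(2 + M)) = 7*(2*O*(2 + M)) = 14*O*(2 + M))
T(H, l) = 17/2 + l/8 (T(H, l) = -2 + (l - 14*3*(2 - 4))/8 = -2 + (l - 14*3*(-2))/8 = -2 + (l - 1*(-84))/8 = -2 + (l + 84)/8 = -2 + (84 + l)/8 = -2 + (21/2 + l/8) = 17/2 + l/8)
w = -8 + I*√418 (w = -8 + √(-201 - 217) = -8 + √(-418) = -8 + I*√418 ≈ -8.0 + 20.445*I)
P(18) + T(-16, 20)*w = 18 + (17/2 + (⅛)*20)*(-8 + I*√418) = 18 + (17/2 + 5/2)*(-8 + I*√418) = 18 + 11*(-8 + I*√418) = 18 + (-88 + 11*I*√418) = -70 + 11*I*√418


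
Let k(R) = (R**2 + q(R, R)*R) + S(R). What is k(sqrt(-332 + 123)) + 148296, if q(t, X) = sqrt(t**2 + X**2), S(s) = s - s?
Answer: 148087 - 209*sqrt(2) ≈ 1.4779e+5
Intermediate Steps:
S(s) = 0
q(t, X) = sqrt(X**2 + t**2)
k(R) = R**2 + R*sqrt(2)*sqrt(R**2) (k(R) = (R**2 + sqrt(R**2 + R**2)*R) + 0 = (R**2 + sqrt(2*R**2)*R) + 0 = (R**2 + (sqrt(2)*sqrt(R**2))*R) + 0 = (R**2 + R*sqrt(2)*sqrt(R**2)) + 0 = R**2 + R*sqrt(2)*sqrt(R**2))
k(sqrt(-332 + 123)) + 148296 = sqrt(-332 + 123)*(sqrt(-332 + 123) + sqrt(2)*sqrt((sqrt(-332 + 123))**2)) + 148296 = sqrt(-209)*(sqrt(-209) + sqrt(2)*sqrt((sqrt(-209))**2)) + 148296 = (I*sqrt(209))*(I*sqrt(209) + sqrt(2)*sqrt((I*sqrt(209))**2)) + 148296 = (I*sqrt(209))*(I*sqrt(209) + sqrt(2)*sqrt(-209)) + 148296 = (I*sqrt(209))*(I*sqrt(209) + sqrt(2)*(I*sqrt(209))) + 148296 = (I*sqrt(209))*(I*sqrt(209) + I*sqrt(418)) + 148296 = I*sqrt(209)*(I*sqrt(209) + I*sqrt(418)) + 148296 = 148296 + I*sqrt(209)*(I*sqrt(209) + I*sqrt(418))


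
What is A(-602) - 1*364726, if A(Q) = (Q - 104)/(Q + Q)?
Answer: -219564699/602 ≈ -3.6473e+5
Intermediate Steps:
A(Q) = (-104 + Q)/(2*Q) (A(Q) = (-104 + Q)/((2*Q)) = (-104 + Q)*(1/(2*Q)) = (-104 + Q)/(2*Q))
A(-602) - 1*364726 = (1/2)*(-104 - 602)/(-602) - 1*364726 = (1/2)*(-1/602)*(-706) - 364726 = 353/602 - 364726 = -219564699/602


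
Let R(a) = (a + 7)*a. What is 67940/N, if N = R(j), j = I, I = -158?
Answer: 430/151 ≈ 2.8477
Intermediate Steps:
j = -158
R(a) = a*(7 + a) (R(a) = (7 + a)*a = a*(7 + a))
N = 23858 (N = -158*(7 - 158) = -158*(-151) = 23858)
67940/N = 67940/23858 = 67940*(1/23858) = 430/151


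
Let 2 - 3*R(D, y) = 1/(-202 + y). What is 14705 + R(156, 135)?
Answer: 985280/67 ≈ 14706.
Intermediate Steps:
R(D, y) = 2/3 - 1/(3*(-202 + y))
14705 + R(156, 135) = 14705 + (-405 + 2*135)/(3*(-202 + 135)) = 14705 + (1/3)*(-405 + 270)/(-67) = 14705 + (1/3)*(-1/67)*(-135) = 14705 + 45/67 = 985280/67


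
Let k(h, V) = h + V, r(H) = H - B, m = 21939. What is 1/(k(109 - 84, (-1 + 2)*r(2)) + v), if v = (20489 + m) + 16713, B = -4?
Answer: 1/59172 ≈ 1.6900e-5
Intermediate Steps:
r(H) = 4 + H (r(H) = H - 1*(-4) = H + 4 = 4 + H)
k(h, V) = V + h
v = 59141 (v = (20489 + 21939) + 16713 = 42428 + 16713 = 59141)
1/(k(109 - 84, (-1 + 2)*r(2)) + v) = 1/(((-1 + 2)*(4 + 2) + (109 - 84)) + 59141) = 1/((1*6 + 25) + 59141) = 1/((6 + 25) + 59141) = 1/(31 + 59141) = 1/59172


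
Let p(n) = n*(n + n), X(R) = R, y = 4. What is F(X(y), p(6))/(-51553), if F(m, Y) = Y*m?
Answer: -288/51553 ≈ -0.0055865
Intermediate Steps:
p(n) = 2*n² (p(n) = n*(2*n) = 2*n²)
F(X(y), p(6))/(-51553) = ((2*6²)*4)/(-51553) = ((2*36)*4)*(-1/51553) = (72*4)*(-1/51553) = 288*(-1/51553) = -288/51553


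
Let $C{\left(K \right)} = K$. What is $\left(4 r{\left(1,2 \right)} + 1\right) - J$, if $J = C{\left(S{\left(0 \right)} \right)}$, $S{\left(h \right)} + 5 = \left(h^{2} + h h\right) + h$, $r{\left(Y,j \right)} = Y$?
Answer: $10$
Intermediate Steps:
$S{\left(h \right)} = -5 + h + 2 h^{2}$ ($S{\left(h \right)} = -5 + \left(\left(h^{2} + h h\right) + h\right) = -5 + \left(\left(h^{2} + h^{2}\right) + h\right) = -5 + \left(2 h^{2} + h\right) = -5 + \left(h + 2 h^{2}\right) = -5 + h + 2 h^{2}$)
$J = -5$ ($J = -5 + 0 + 2 \cdot 0^{2} = -5 + 0 + 2 \cdot 0 = -5 + 0 + 0 = -5$)
$\left(4 r{\left(1,2 \right)} + 1\right) - J = \left(4 \cdot 1 + 1\right) - -5 = \left(4 + 1\right) + 5 = 5 + 5 = 10$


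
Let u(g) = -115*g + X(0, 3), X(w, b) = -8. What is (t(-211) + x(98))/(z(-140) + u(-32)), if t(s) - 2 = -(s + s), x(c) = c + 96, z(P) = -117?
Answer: 206/1185 ≈ 0.17384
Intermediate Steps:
x(c) = 96 + c
t(s) = 2 - 2*s (t(s) = 2 - (s + s) = 2 - 2*s)
u(g) = -8 - 115*g (u(g) = -115*g - 8 = -8 - 115*g)
(t(-211) + x(98))/(z(-140) + u(-32)) = ((2 - 2*(-211)) + (96 + 98))/(-117 + (-8 - 115*(-32))) = ((2 + 422) + 194)/(-117 + (-8 + 3680)) = (424 + 194)/(-117 + 3672) = 618/3555 = 618*(1/3555) = 206/1185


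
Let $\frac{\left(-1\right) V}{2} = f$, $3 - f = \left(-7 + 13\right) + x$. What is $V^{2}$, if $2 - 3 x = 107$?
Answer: $4096$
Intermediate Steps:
$x = -35$ ($x = \frac{2}{3} - \frac{107}{3} = -35$)
$f = 32$ ($f = 3 - \left(\left(-7 + 13\right) - 35\right) = 3 - \left(6 - 35\right) = 3 - -29 = 3 + 29 = 32$)
$V = -64$ ($V = \left(-2\right) 32 = -64$)
$V^{2} = \left(-64\right)^{2} = 4096$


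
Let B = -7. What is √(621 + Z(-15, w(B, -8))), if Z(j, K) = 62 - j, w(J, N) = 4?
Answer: √698 ≈ 26.420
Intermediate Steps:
√(621 + Z(-15, w(B, -8))) = √(621 + (62 - 1*(-15))) = √(621 + (62 + 15)) = √(621 + 77) = √698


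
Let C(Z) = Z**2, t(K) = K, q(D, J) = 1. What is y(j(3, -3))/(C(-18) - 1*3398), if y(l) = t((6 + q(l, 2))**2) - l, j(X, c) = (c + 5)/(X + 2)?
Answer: -243/15370 ≈ -0.015810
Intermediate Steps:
j(X, c) = (5 + c)/(2 + X)
y(l) = 49 - l (y(l) = (6 + 1)**2 - l = 7**2 - l = 49 - l)
y(j(3, -3))/(C(-18) - 1*3398) = (49 - (5 - 3)/(2 + 3))/((-18)**2 - 1*3398) = (49 - 2/5)/(324 - 3398) = (49 - 2/5)/(-3074) = (49 - 1*2/5)*(-1/3074) = (49 - 2/5)*(-1/3074) = (243/5)*(-1/3074) = -243/15370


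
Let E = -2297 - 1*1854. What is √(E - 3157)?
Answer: 6*I*√203 ≈ 85.487*I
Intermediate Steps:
E = -4151 (E = -2297 - 1854 = -4151)
√(E - 3157) = √(-4151 - 3157) = √(-7308) = 6*I*√203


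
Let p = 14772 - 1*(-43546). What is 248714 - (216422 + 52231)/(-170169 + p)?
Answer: 27819178267/111851 ≈ 2.4872e+5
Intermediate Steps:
p = 58318 (p = 14772 + 43546 = 58318)
248714 - (216422 + 52231)/(-170169 + p) = 248714 - (216422 + 52231)/(-170169 + 58318) = 248714 - 268653/(-111851) = 248714 - 268653*(-1)/111851 = 248714 - 1*(-268653/111851) = 248714 + 268653/111851 = 27819178267/111851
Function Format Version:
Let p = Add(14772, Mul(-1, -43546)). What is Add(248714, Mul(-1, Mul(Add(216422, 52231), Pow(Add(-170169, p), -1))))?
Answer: Rational(27819178267, 111851) ≈ 2.4872e+5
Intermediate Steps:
p = 58318 (p = Add(14772, 43546) = 58318)
Add(248714, Mul(-1, Mul(Add(216422, 52231), Pow(Add(-170169, p), -1)))) = Add(248714, Mul(-1, Mul(Add(216422, 52231), Pow(Add(-170169, 58318), -1)))) = Add(248714, Mul(-1, Mul(268653, Pow(-111851, -1)))) = Add(248714, Mul(-1, Mul(268653, Rational(-1, 111851)))) = Add(248714, Mul(-1, Rational(-268653, 111851))) = Add(248714, Rational(268653, 111851)) = Rational(27819178267, 111851)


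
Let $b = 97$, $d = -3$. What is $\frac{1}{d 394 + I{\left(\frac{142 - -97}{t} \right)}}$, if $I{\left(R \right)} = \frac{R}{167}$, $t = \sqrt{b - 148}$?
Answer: $- \frac{1681204698}{1987184010157} + \frac{39913 i \sqrt{51}}{1987184010157} \approx -0.00084602 + 1.4344 \cdot 10^{-7} i$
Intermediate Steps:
$t = i \sqrt{51}$ ($t = \sqrt{97 - 148} = \sqrt{-51} = i \sqrt{51} \approx 7.1414 i$)
$I{\left(R \right)} = \frac{R}{167}$ ($I{\left(R \right)} = R \frac{1}{167} = \frac{R}{167}$)
$\frac{1}{d 394 + I{\left(\frac{142 - -97}{t} \right)}} = \frac{1}{\left(-3\right) 394 + \frac{\left(142 - -97\right) \frac{1}{i \sqrt{51}}}{167}} = \frac{1}{-1182 + \frac{\left(142 + 97\right) \left(- \frac{i \sqrt{51}}{51}\right)}{167}} = \frac{1}{-1182 + \frac{239 \left(- \frac{i \sqrt{51}}{51}\right)}{167}} = \frac{1}{-1182 + \frac{\left(- \frac{239}{51}\right) i \sqrt{51}}{167}} = \frac{1}{-1182 - \frac{239 i \sqrt{51}}{8517}}$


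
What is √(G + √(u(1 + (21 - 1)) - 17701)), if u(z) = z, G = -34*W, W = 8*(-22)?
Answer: 2*√(1496 + I*√1105) ≈ 77.361 + 0.85939*I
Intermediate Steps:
W = -176
G = 5984 (G = -34*(-176) = 5984)
√(G + √(u(1 + (21 - 1)) - 17701)) = √(5984 + √((1 + (21 - 1)) - 17701)) = √(5984 + √((1 + 20) - 17701)) = √(5984 + √(21 - 17701)) = √(5984 + √(-17680)) = √(5984 + 4*I*√1105)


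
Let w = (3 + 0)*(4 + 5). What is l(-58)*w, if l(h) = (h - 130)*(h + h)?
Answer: 588816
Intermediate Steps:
l(h) = 2*h*(-130 + h) (l(h) = (-130 + h)*(2*h) = 2*h*(-130 + h))
w = 27 (w = 3*9 = 27)
l(-58)*w = (2*(-58)*(-130 - 58))*27 = (2*(-58)*(-188))*27 = 21808*27 = 588816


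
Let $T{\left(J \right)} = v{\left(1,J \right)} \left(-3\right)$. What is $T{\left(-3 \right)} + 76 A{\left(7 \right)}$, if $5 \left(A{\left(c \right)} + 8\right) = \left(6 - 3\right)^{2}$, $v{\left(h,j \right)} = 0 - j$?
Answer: $- \frac{2401}{5} \approx -480.2$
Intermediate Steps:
$v{\left(h,j \right)} = - j$
$T{\left(J \right)} = 3 J$ ($T{\left(J \right)} = - J \left(-3\right) = 3 J$)
$A{\left(c \right)} = - \frac{31}{5}$ ($A{\left(c \right)} = -8 + \frac{\left(6 - 3\right)^{2}}{5} = -8 + \frac{3^{2}}{5} = -8 + \frac{1}{5} \cdot 9 = -8 + \frac{9}{5} = - \frac{31}{5}$)
$T{\left(-3 \right)} + 76 A{\left(7 \right)} = 3 \left(-3\right) + 76 \left(- \frac{31}{5}\right) = -9 - \frac{2356}{5} = - \frac{2401}{5}$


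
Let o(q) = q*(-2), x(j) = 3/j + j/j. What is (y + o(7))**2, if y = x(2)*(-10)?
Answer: 1521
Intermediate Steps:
x(j) = 1 + 3/j (x(j) = 3/j + 1 = 1 + 3/j)
o(q) = -2*q
y = -25 (y = ((3 + 2)/2)*(-10) = ((1/2)*5)*(-10) = (5/2)*(-10) = -25)
(y + o(7))**2 = (-25 - 2*7)**2 = (-25 - 14)**2 = (-39)**2 = 1521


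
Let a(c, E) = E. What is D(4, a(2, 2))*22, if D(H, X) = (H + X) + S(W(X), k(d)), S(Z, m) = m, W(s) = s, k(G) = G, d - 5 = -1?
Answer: 220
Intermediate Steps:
d = 4 (d = 5 - 1 = 4)
D(H, X) = 4 + H + X (D(H, X) = (H + X) + 4 = 4 + H + X)
D(4, a(2, 2))*22 = (4 + 4 + 2)*22 = 10*22 = 220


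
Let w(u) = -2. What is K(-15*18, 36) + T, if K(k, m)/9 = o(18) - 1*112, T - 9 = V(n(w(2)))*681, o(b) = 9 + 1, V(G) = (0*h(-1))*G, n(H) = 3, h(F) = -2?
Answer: -909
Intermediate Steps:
V(G) = 0 (V(G) = (0*(-2))*G = 0*G = 0)
o(b) = 10
T = 9 (T = 9 + 0*681 = 9 + 0 = 9)
K(k, m) = -918 (K(k, m) = 9*(10 - 1*112) = 9*(10 - 112) = 9*(-102) = -918)
K(-15*18, 36) + T = -918 + 9 = -909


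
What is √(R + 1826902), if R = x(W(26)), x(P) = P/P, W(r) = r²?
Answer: √1826903 ≈ 1351.6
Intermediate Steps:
x(P) = 1
R = 1
√(R + 1826902) = √(1 + 1826902) = √1826903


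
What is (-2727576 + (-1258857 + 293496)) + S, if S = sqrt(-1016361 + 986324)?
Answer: -3692937 + 7*I*sqrt(613) ≈ -3.6929e+6 + 173.31*I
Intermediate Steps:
S = 7*I*sqrt(613) (S = sqrt(-30037) = 7*I*sqrt(613) ≈ 173.31*I)
(-2727576 + (-1258857 + 293496)) + S = (-2727576 + (-1258857 + 293496)) + 7*I*sqrt(613) = (-2727576 - 965361) + 7*I*sqrt(613) = -3692937 + 7*I*sqrt(613)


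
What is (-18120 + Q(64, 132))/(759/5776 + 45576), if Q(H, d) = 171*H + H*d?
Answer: 2449024/87749245 ≈ 0.027909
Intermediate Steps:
(-18120 + Q(64, 132))/(759/5776 + 45576) = (-18120 + 64*(171 + 132))/(759/5776 + 45576) = (-18120 + 64*303)/(759*(1/5776) + 45576) = (-18120 + 19392)/(759/5776 + 45576) = 1272/(263247735/5776) = 1272*(5776/263247735) = 2449024/87749245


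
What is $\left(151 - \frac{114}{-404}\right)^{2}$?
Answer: $\frac{933852481}{40804} \approx 22886.0$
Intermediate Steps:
$\left(151 - \frac{114}{-404}\right)^{2} = \left(151 - - \frac{57}{202}\right)^{2} = \left(151 + \frac{57}{202}\right)^{2} = \left(\frac{30559}{202}\right)^{2} = \frac{933852481}{40804}$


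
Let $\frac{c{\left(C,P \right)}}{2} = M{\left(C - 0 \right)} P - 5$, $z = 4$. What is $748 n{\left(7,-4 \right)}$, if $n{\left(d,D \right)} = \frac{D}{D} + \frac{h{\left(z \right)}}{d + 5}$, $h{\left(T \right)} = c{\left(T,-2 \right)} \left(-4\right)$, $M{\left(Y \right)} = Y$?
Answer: $\frac{21692}{3} \approx 7230.7$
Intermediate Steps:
$c{\left(C,P \right)} = -10 + 2 C P$ ($c{\left(C,P \right)} = 2 \left(\left(C - 0\right) P - 5\right) = 2 \left(\left(C + 0\right) P - 5\right) = 2 \left(C P - 5\right) = 2 \left(-5 + C P\right) = -10 + 2 C P$)
$h{\left(T \right)} = 40 + 16 T$ ($h{\left(T \right)} = \left(-10 + 2 T \left(-2\right)\right) \left(-4\right) = \left(-10 - 4 T\right) \left(-4\right) = 40 + 16 T$)
$n{\left(d,D \right)} = 1 + \frac{104}{5 + d}$ ($n{\left(d,D \right)} = \frac{D}{D} + \frac{40 + 16 \cdot 4}{d + 5} = 1 + \frac{40 + 64}{5 + d} = 1 + \frac{104}{5 + d}$)
$748 n{\left(7,-4 \right)} = 748 \frac{109 + 7}{5 + 7} = 748 \cdot \frac{1}{12} \cdot 116 = 748 \cdot \frac{29}{3} = \frac{21692}{3}$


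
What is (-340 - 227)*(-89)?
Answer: 50463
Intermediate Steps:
(-340 - 227)*(-89) = -567*(-89) = 50463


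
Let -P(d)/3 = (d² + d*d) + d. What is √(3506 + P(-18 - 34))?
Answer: I*√12562 ≈ 112.08*I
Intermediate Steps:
P(d) = -6*d² - 3*d (P(d) = -3*((d² + d*d) + d) = -3*((d² + d²) + d) = -3*(2*d² + d) = -3*(d + 2*d²) = -6*d² - 3*d)
√(3506 + P(-18 - 34)) = √(3506 - 3*(-18 - 34)*(1 + 2*(-18 - 34))) = √(3506 - 3*(-52)*(1 + 2*(-52))) = √(3506 - 3*(-52)*(1 - 104)) = √(3506 - 3*(-52)*(-103)) = √(3506 - 16068) = √(-12562) = I*√12562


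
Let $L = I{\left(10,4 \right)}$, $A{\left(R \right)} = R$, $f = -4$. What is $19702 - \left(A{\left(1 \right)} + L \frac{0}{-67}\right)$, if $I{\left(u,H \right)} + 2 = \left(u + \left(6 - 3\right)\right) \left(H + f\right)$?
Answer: $19701$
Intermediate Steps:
$I{\left(u,H \right)} = -2 + \left(-4 + H\right) \left(3 + u\right)$ ($I{\left(u,H \right)} = -2 + \left(u + \left(6 - 3\right)\right) \left(H - 4\right) = -2 + \left(u + 3\right) \left(-4 + H\right) = -2 + \left(3 + u\right) \left(-4 + H\right) = -2 + \left(-4 + H\right) \left(3 + u\right)$)
$L = -2$ ($L = -14 - 40 + 3 \cdot 4 + 4 \cdot 10 = -14 - 40 + 12 + 40 = -2$)
$19702 - \left(A{\left(1 \right)} + L \frac{0}{-67}\right) = 19702 - \left(1 - 2 \frac{0}{-67}\right) = 19702 - \left(1 - 2 \cdot 0 \left(- \frac{1}{67}\right)\right) = 19702 - \left(1 - 0\right) = 19702 - \left(1 + 0\right) = 19702 - 1 = 19701$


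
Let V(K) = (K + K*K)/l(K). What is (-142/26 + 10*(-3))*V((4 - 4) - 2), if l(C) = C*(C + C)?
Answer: -461/52 ≈ -8.8654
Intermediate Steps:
l(C) = 2*C² (l(C) = C*(2*C) = 2*C²)
V(K) = (K + K²)/(2*K²) (V(K) = (K + K*K)/((2*K²)) = (K + K²)*(1/(2*K²)) = (K + K²)/(2*K²))
(-142/26 + 10*(-3))*V((4 - 4) - 2) = (-142/26 + 10*(-3))*((1 + ((4 - 4) - 2))/(2*((4 - 4) - 2))) = (-142*1/26 - 30)*((1 + (0 - 2))/(2*(0 - 2))) = (-71/13 - 30)*((½)*(1 - 2)/(-2)) = -461*(-1)*(-1)/(26*2) = -461/13*¼ = -461/52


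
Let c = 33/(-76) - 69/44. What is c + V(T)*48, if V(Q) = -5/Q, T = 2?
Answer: -50997/418 ≈ -122.00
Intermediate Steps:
c = -837/418 (c = 33*(-1/76) - 69*1/44 = -33/76 - 69/44 = -837/418 ≈ -2.0024)
c + V(T)*48 = -837/418 - 5/2*48 = -837/418 - 120 = -50997/418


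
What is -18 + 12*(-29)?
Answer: -366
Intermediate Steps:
-18 + 12*(-29) = -18 - 348 = -366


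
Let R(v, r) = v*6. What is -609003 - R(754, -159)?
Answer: -613527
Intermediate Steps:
R(v, r) = 6*v
-609003 - R(754, -159) = -609003 - 6*754 = -609003 - 1*4524 = -609003 - 4524 = -613527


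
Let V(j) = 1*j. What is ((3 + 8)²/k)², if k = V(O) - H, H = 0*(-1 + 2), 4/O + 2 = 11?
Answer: 1185921/16 ≈ 74120.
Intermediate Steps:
O = 4/9 (O = 4/(-2 + 11) = 4/9 ≈ 0.44444)
V(j) = j
H = 0 (H = 0*1 = 0)
k = 4/9 (k = 4/9 - 1*0 = 4/9 + 0 = 4/9 ≈ 0.44444)
((3 + 8)²/k)² = ((3 + 8)²/(4/9))² = (11²*(9/4))² = (121*(9/4))² = (1089/4)² = 1185921/16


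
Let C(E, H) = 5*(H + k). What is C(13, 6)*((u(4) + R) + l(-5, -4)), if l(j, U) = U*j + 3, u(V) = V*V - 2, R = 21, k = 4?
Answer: 2900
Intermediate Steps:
u(V) = -2 + V**2 (u(V) = V**2 - 2 = -2 + V**2)
C(E, H) = 20 + 5*H (C(E, H) = 5*(H + 4) = 5*(4 + H) = 20 + 5*H)
l(j, U) = 3 + U*j
C(13, 6)*((u(4) + R) + l(-5, -4)) = (20 + 5*6)*(((-2 + 4**2) + 21) + (3 - 4*(-5))) = (20 + 30)*(((-2 + 16) + 21) + (3 + 20)) = 50*((14 + 21) + 23) = 50*(35 + 23) = 50*58 = 2900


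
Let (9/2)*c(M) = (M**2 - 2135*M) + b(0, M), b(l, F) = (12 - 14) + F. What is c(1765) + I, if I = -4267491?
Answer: -39709993/9 ≈ -4.4122e+6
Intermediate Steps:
b(l, F) = -2 + F
c(M) = -4/9 - 4268*M/9 + 2*M**2/9 (c(M) = 2*((M**2 - 2135*M) + (-2 + M))/9 = 2*(-2 + M**2 - 2134*M)/9 = -4/9 - 4268*M/9 + 2*M**2/9)
c(1765) + I = (-4/9 - 4268/9*1765 + (2/9)*1765**2) - 4267491 = (-4/9 - 7533020/9 + (2/9)*3115225) - 4267491 = (-4/9 - 7533020/9 + 6230450/9) - 4267491 = -1302574/9 - 4267491 = -39709993/9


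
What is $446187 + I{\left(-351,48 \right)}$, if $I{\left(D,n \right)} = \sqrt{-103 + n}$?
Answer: $446187 + i \sqrt{55} \approx 4.4619 \cdot 10^{5} + 7.4162 i$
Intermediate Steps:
$446187 + I{\left(-351,48 \right)} = 446187 + \sqrt{-103 + 48} = 446187 + \sqrt{-55} = 446187 + i \sqrt{55}$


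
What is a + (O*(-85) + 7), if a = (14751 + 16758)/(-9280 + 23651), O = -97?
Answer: 118621001/14371 ≈ 8254.2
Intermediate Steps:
a = 31509/14371 ≈ 2.1925
a + (O*(-85) + 7) = 31509/14371 + (-97*(-85) + 7) = 31509/14371 + (8245 + 7) = 31509/14371 + 8252 = 118621001/14371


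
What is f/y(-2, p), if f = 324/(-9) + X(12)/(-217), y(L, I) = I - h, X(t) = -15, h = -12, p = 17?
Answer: -7797/6293 ≈ -1.2390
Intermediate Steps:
y(L, I) = 12 + I (y(L, I) = I - 1*(-12) = I + 12 = 12 + I)
f = -7797/217 (f = 324/(-9) - 15/(-217) = 324*(-⅑) - 15*(-1/217) = -36 + 15/217 = -7797/217 ≈ -35.931)
f/y(-2, p) = -7797/(217*(12 + 17)) = -7797/217/29 = -7797/217*1/29 = -7797/6293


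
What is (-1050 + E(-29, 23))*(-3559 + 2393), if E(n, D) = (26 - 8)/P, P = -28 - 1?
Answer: 35525688/29 ≈ 1.2250e+6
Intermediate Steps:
P = -29
E(n, D) = -18/29 (E(n, D) = (26 - 8)/(-29) = 18*(-1/29) = -18/29)
(-1050 + E(-29, 23))*(-3559 + 2393) = (-1050 - 18/29)*(-3559 + 2393) = -30468/29*(-1166) = 35525688/29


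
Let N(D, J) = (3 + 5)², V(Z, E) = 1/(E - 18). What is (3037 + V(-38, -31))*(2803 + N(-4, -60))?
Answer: 426644004/49 ≈ 8.7070e+6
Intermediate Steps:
V(Z, E) = 1/(-18 + E)
N(D, J) = 64 (N(D, J) = 8² = 64)
(3037 + V(-38, -31))*(2803 + N(-4, -60)) = (3037 + 1/(-18 - 31))*(2803 + 64) = (3037 + 1/(-49))*2867 = (3037 - 1/49)*2867 = (148812/49)*2867 = 426644004/49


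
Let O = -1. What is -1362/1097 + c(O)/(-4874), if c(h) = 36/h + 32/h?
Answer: -3281896/2673389 ≈ -1.2276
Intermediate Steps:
c(h) = 68/h
-1362/1097 + c(O)/(-4874) = -1362/1097 + (68/(-1))/(-4874) = -1362*1/1097 + (68*(-1))*(-1/4874) = -1362/1097 - 68*(-1/4874) = -1362/1097 + 34/2437 = -3281896/2673389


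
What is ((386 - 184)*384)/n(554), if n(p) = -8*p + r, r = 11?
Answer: -77568/4421 ≈ -17.545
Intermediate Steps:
n(p) = 11 - 8*p (n(p) = -8*p + 11 = 11 - 8*p)
((386 - 184)*384)/n(554) = ((386 - 184)*384)/(11 - 8*554) = (202*384)/(11 - 4432) = 77568/(-4421) = 77568*(-1/4421) = -77568/4421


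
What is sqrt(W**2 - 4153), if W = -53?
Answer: 8*I*sqrt(21) ≈ 36.661*I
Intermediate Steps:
sqrt(W**2 - 4153) = sqrt((-53)**2 - 4153) = sqrt(2809 - 4153) = sqrt(-1344) = 8*I*sqrt(21)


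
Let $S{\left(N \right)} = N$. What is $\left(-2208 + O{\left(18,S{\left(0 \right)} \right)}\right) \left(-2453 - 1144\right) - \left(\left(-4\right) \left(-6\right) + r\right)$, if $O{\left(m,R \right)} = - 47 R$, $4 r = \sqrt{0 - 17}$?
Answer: $7942152 - \frac{i \sqrt{17}}{4} \approx 7.9422 \cdot 10^{6} - 1.0308 i$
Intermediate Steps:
$r = \frac{i \sqrt{17}}{4}$ ($r = \frac{\sqrt{0 - 17}}{4} = \frac{\sqrt{-17}}{4} = \frac{i \sqrt{17}}{4} \approx 1.0308 i$)
$\left(-2208 + O{\left(18,S{\left(0 \right)} \right)}\right) \left(-2453 - 1144\right) - \left(\left(-4\right) \left(-6\right) + r\right) = \left(-2208 - 0\right) \left(-2453 - 1144\right) - \left(\left(-4\right) \left(-6\right) + \frac{i \sqrt{17}}{4}\right) = \left(-2208 + 0\right) \left(-3597\right) - \left(24 + \frac{i \sqrt{17}}{4}\right) = \left(-2208\right) \left(-3597\right) - \left(24 + \frac{i \sqrt{17}}{4}\right) = 7942176 - \left(24 + \frac{i \sqrt{17}}{4}\right) = 7942152 - \frac{i \sqrt{17}}{4}$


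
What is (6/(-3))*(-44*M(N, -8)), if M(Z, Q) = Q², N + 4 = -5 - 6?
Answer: 5632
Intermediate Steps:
N = -15 (N = -4 + (-5 - 6) = -4 - 11 = -15)
(6/(-3))*(-44*M(N, -8)) = (6/(-3))*(-44*(-8)²) = (6*(-⅓))*(-44*64) = -2*(-2816) = 5632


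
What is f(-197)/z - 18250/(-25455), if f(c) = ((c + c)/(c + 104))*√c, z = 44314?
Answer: 3650/5091 + 197*I*√197/2060601 ≈ 0.71695 + 0.0013419*I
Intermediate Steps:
f(c) = 2*c^(3/2)/(104 + c) (f(c) = ((2*c)/(104 + c))*√c = (2*c/(104 + c))*√c = 2*c^(3/2)/(104 + c))
f(-197)/z - 18250/(-25455) = (2*(-197)^(3/2)/(104 - 197))/44314 - 18250/(-25455) = (2*(-197*I*√197)/(-93))*(1/44314) - 18250*(-1/25455) = (2*(-197*I*√197)*(-1/93))*(1/44314) + 3650/5091 = (394*I*√197/93)*(1/44314) + 3650/5091 = 197*I*√197/2060601 + 3650/5091 = 3650/5091 + 197*I*√197/2060601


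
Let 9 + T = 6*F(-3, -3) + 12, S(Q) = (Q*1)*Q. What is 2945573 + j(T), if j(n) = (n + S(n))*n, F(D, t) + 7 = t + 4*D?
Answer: 815525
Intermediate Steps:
S(Q) = Q² (S(Q) = Q*Q = Q²)
F(D, t) = -7 + t + 4*D (F(D, t) = -7 + (t + 4*D) = -7 + t + 4*D)
T = -129 (T = -9 + (6*(-7 - 3 + 4*(-3)) + 12) = -9 + (6*(-7 - 3 - 12) + 12) = -9 + (6*(-22) + 12) = -9 + (-132 + 12) = -9 - 120 = -129)
j(n) = n*(n + n²) (j(n) = (n + n²)*n = n*(n + n²))
2945573 + j(T) = 2945573 + (-129)²*(1 - 129) = 2945573 + 16641*(-128) = 2945573 - 2130048 = 815525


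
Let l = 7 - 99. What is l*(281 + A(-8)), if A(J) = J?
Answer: -25116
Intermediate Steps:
l = -92
l*(281 + A(-8)) = -92*(281 - 8) = -92*273 = -25116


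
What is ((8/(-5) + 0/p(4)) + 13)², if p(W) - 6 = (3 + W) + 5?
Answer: 3249/25 ≈ 129.96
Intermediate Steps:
p(W) = 14 + W (p(W) = 6 + ((3 + W) + 5) = 6 + (8 + W) = 14 + W)
((8/(-5) + 0/p(4)) + 13)² = ((8/(-5) + 0/(14 + 4)) + 13)² = ((8*(-⅕) + 0/18) + 13)² = ((-8/5 + 0*(1/18)) + 13)² = ((-8/5 + 0) + 13)² = (-8/5 + 13)² = (57/5)² = 3249/25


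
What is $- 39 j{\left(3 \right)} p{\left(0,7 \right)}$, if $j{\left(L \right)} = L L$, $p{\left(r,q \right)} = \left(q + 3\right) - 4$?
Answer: $-2106$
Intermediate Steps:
$p{\left(r,q \right)} = -1 + q$ ($p{\left(r,q \right)} = \left(3 + q\right) - 4 = -1 + q$)
$j{\left(L \right)} = L^{2}$
$- 39 j{\left(3 \right)} p{\left(0,7 \right)} = - 39 \cdot 3^{2} \left(-1 + 7\right) = \left(-39\right) 9 \cdot 6 = \left(-351\right) 6 = -2106$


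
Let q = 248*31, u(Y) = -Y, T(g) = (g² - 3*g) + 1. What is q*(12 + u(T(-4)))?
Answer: -130696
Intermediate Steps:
T(g) = 1 + g² - 3*g
q = 7688
q*(12 + u(T(-4))) = 7688*(12 - (1 + (-4)² - 3*(-4))) = 7688*(12 - (1 + 16 + 12)) = 7688*(12 - 1*29) = 7688*(12 - 29) = 7688*(-17) = -130696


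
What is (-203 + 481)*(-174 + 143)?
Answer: -8618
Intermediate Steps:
(-203 + 481)*(-174 + 143) = 278*(-31) = -8618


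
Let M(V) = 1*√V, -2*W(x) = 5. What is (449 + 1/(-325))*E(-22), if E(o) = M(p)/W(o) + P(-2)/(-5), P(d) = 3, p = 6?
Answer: -437772/1625 - 291848*√6/1625 ≈ -709.32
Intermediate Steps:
W(x) = -5/2 (W(x) = -½*5 = -5/2)
M(V) = √V
E(o) = -⅗ - 2*√6/5 (E(o) = √6/(-5/2) + 3/(-5) = √6*(-⅖) + 3*(-⅕) = -2*√6/5 - ⅗ = -⅗ - 2*√6/5)
(449 + 1/(-325))*E(-22) = (449 + 1/(-325))*(-⅗ - 2*√6/5) = (449 - 1/325)*(-⅗ - 2*√6/5) = 145924*(-⅗ - 2*√6/5)/325 = -437772/1625 - 291848*√6/1625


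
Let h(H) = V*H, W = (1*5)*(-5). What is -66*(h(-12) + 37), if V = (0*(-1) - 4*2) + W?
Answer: -28578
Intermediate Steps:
W = -25 (W = 5*(-5) = -25)
V = -33 (V = (0*(-1) - 4*2) - 25 = (0 - 8) - 25 = -8 - 25 = -33)
h(H) = -33*H
-66*(h(-12) + 37) = -66*(-33*(-12) + 37) = -66*(396 + 37) = -66*433 = -28578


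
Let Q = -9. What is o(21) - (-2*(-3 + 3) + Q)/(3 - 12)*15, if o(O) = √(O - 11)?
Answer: -15 + √10 ≈ -11.838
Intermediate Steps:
o(O) = √(-11 + O)
o(21) - (-2*(-3 + 3) + Q)/(3 - 12)*15 = √(-11 + 21) - (-2*(-3 + 3) - 9)/(3 - 12)*15 = √10 - (-2*0 - 9)/(-9)*15 = √10 - (0 - 9)*(-⅑)*15 = √10 - (-9*(-⅑))*15 = √10 - 15 = -15 + √10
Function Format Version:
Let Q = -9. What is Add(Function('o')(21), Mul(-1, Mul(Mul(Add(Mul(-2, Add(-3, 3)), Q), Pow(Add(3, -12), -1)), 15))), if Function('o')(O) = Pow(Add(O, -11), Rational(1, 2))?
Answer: Add(-15, Pow(10, Rational(1, 2))) ≈ -11.838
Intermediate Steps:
Function('o')(O) = Pow(Add(-11, O), Rational(1, 2))
Add(Function('o')(21), Mul(-1, Mul(Mul(Add(Mul(-2, Add(-3, 3)), Q), Pow(Add(3, -12), -1)), 15))) = Add(Pow(Add(-11, 21), Rational(1, 2)), Mul(-1, Mul(Mul(Add(Mul(-2, Add(-3, 3)), -9), Pow(Add(3, -12), -1)), 15))) = Add(Pow(10, Rational(1, 2)), Mul(-1, Mul(Mul(Add(Mul(-2, 0), -9), Pow(-9, -1)), 15))) = Add(Pow(10, Rational(1, 2)), Mul(-1, Mul(Mul(Add(0, -9), Rational(-1, 9)), 15))) = Add(Pow(10, Rational(1, 2)), Mul(-1, Mul(Mul(-9, Rational(-1, 9)), 15))) = Add(Pow(10, Rational(1, 2)), Mul(-1, Mul(1, 15))) = Add(Pow(10, Rational(1, 2)), Mul(-1, 15)) = Add(Pow(10, Rational(1, 2)), -15) = Add(-15, Pow(10, Rational(1, 2)))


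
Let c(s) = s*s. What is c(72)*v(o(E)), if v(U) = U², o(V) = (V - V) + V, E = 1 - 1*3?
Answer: 20736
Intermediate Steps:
E = -2 (E = 1 - 3 = -2)
o(V) = V (o(V) = 0 + V = V)
c(s) = s²
c(72)*v(o(E)) = 72²*(-2)² = 5184*4 = 20736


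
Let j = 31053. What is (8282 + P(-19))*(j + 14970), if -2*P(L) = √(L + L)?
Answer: 381162486 - 46023*I*√38/2 ≈ 3.8116e+8 - 1.4185e+5*I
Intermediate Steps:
P(L) = -√2*√L/2 (P(L) = -√(L + L)/2 = -√2*√L/2)
(8282 + P(-19))*(j + 14970) = (8282 - √2*√(-19)/2)*(31053 + 14970) = (8282 - √2*I*√19/2)*46023 = (8282 - I*√38/2)*46023 = 381162486 - 46023*I*√38/2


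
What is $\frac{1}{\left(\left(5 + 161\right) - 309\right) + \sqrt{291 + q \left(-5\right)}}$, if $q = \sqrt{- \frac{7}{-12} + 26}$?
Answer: $\frac{1}{-143 + \sqrt{291 - \frac{5 \sqrt{957}}{6}}} \approx -0.0078918$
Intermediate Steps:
$q = \frac{\sqrt{957}}{6}$ ($q = \sqrt{\left(-7\right) \left(- \frac{1}{12}\right) + 26} = \sqrt{\frac{7}{12} + 26} = \sqrt{\frac{319}{12}} = \frac{\sqrt{957}}{6} \approx 5.1559$)
$\frac{1}{\left(\left(5 + 161\right) - 309\right) + \sqrt{291 + q \left(-5\right)}} = \frac{1}{\left(\left(5 + 161\right) - 309\right) + \sqrt{291 + \frac{\sqrt{957}}{6} \left(-5\right)}} = \frac{1}{\left(166 - 309\right) + \sqrt{291 - \frac{5 \sqrt{957}}{6}}} = \frac{1}{-143 + \sqrt{291 - \frac{5 \sqrt{957}}{6}}}$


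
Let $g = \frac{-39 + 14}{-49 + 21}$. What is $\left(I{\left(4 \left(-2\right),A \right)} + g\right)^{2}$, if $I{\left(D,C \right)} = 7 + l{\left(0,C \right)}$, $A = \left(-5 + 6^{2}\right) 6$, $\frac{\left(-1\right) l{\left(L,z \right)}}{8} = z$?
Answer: $\frac{1717522249}{784} \approx 2.1907 \cdot 10^{6}$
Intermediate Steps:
$l{\left(L,z \right)} = - 8 z$
$A = 186$ ($A = \left(-5 + 36\right) 6 = 31 \cdot 6 = 186$)
$I{\left(D,C \right)} = 7 - 8 C$
$g = \frac{25}{28}$ ($g = - \frac{25}{-28} = \left(-25\right) \left(- \frac{1}{28}\right) = \frac{25}{28} \approx 0.89286$)
$\left(I{\left(4 \left(-2\right),A \right)} + g\right)^{2} = \left(\left(7 - 1488\right) + \frac{25}{28}\right)^{2} = \left(-1481 + \frac{25}{28}\right)^{2} = \left(- \frac{41443}{28}\right)^{2} = \frac{1717522249}{784}$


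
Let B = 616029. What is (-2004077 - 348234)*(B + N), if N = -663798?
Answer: 112367544159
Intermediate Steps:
(-2004077 - 348234)*(B + N) = (-2004077 - 348234)*(616029 - 663798) = -2352311*(-47769) = 112367544159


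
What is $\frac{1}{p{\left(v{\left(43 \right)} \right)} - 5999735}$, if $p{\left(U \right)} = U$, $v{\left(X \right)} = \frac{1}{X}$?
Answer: $- \frac{43}{257988604} \approx -1.6667 \cdot 10^{-7}$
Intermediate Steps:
$\frac{1}{p{\left(v{\left(43 \right)} \right)} - 5999735} = \frac{1}{\frac{1}{43} - 5999735} = \frac{1}{- \frac{257988604}{43}} = - \frac{43}{257988604}$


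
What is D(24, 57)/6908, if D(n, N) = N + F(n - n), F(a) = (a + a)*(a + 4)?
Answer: 57/6908 ≈ 0.0082513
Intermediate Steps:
F(a) = 2*a*(4 + a) (F(a) = (2*a)*(4 + a) = 2*a*(4 + a))
D(n, N) = N (D(n, N) = N + 2*(n - n)*(4 + (n - n)) = N + 2*0*(4 + 0) = N + 2*0*4 = N + 0 = N)
D(24, 57)/6908 = 57/6908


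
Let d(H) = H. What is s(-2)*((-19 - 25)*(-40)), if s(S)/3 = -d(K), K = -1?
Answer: 5280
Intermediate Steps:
s(S) = 3 (s(S) = 3*(-1*(-1)) = 3*1 = 3)
s(-2)*((-19 - 25)*(-40)) = 3*((-19 - 25)*(-40)) = 3*(-44*(-40)) = 3*1760 = 5280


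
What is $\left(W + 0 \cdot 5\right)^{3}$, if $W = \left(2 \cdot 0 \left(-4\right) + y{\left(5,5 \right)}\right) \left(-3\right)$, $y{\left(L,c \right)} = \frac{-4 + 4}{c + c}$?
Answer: $0$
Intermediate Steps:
$y{\left(L,c \right)} = 0$ ($y{\left(L,c \right)} = \frac{0}{2 c} = 0 \frac{1}{2 c} = 0$)
$W = 0$ ($W = \left(2 \cdot 0 \left(-4\right) + 0\right) \left(-3\right) = \left(0 \left(-4\right) + 0\right) \left(-3\right) = \left(0 + 0\right) \left(-3\right) = 0 \left(-3\right) = 0$)
$\left(W + 0 \cdot 5\right)^{3} = \left(0 + 0 \cdot 5\right)^{3} = \left(0 + 0\right)^{3} = 0^{3} = 0$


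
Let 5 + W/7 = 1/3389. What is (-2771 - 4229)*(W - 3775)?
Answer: 90384581000/3389 ≈ 2.6670e+7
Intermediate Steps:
W = -118608/3389 (W = -35 + 7/3389 = -118608/3389 ≈ -34.998)
(-2771 - 4229)*(W - 3775) = (-2771 - 4229)*(-118608/3389 - 3775) = -7000*(-12912083/3389) = 90384581000/3389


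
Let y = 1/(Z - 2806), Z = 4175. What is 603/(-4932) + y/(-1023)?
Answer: -93833177/767466876 ≈ -0.12226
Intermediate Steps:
y = 1/1369 (y = 1/(4175 - 2806) = 1/1369 ≈ 0.00073046)
603/(-4932) + y/(-1023) = 603/(-4932) + (1/1369)/(-1023) = 603*(-1/4932) + (1/1369)*(-1/1023) = -67/548 - 1/1400487 = -93833177/767466876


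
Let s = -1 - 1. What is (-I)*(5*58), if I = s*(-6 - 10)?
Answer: -9280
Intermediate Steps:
s = -2
I = 32 (I = -2*(-6 - 10) = -2*(-16) = 32)
(-I)*(5*58) = (-1*32)*(5*58) = -32*290 = -9280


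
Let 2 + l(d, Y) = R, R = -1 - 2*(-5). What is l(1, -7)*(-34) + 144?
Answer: -94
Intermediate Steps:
R = 9 (R = -1 + 10 = 9)
l(d, Y) = 7 (l(d, Y) = -2 + 9 = 7)
l(1, -7)*(-34) + 144 = 7*(-34) + 144 = -238 + 144 = -94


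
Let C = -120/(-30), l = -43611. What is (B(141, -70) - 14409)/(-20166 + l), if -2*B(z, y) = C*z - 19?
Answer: 29363/127554 ≈ 0.23020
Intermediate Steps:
C = 4 (C = -120*(-1/30) = 4)
B(z, y) = 19/2 - 2*z (B(z, y) = -(4*z - 19)/2 = -(-19 + 4*z)/2 = 19/2 - 2*z)
(B(141, -70) - 14409)/(-20166 + l) = ((19/2 - 2*141) - 14409)/(-20166 - 43611) = ((19/2 - 282) - 14409)/(-63777) = (-545/2 - 14409)*(-1/63777) = -29363/2*(-1/63777) = 29363/127554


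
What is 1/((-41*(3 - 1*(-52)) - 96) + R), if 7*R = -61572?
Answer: -1/11147 ≈ -8.9710e-5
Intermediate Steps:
R = -8796 (R = (1/7)*(-61572) = -8796)
1/((-41*(3 - 1*(-52)) - 96) + R) = 1/((-41*(3 - 1*(-52)) - 96) - 8796) = 1/((-41*(3 + 52) - 96) - 8796) = 1/((-41*55 - 96) - 8796) = 1/((-2255 - 96) - 8796) = 1/(-2351 - 8796) = 1/(-11147) = -1/11147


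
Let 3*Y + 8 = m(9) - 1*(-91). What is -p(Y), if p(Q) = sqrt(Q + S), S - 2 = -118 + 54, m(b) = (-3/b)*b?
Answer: -I*sqrt(318)/3 ≈ -5.9442*I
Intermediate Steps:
m(b) = -3
Y = 80/3 (Y = -8/3 + (-3 - 1*(-91))/3 = -8/3 + (-3 + 91)/3 = -8/3 + (1/3)*88 = -8/3 + 88/3 = 80/3 ≈ 26.667)
S = -62 (S = 2 + (-118 + 54) = 2 - 64 = -62)
p(Q) = sqrt(-62 + Q) (p(Q) = sqrt(Q - 62) = sqrt(-62 + Q))
-p(Y) = -sqrt(-62 + 80/3) = -sqrt(-106/3) = -I*sqrt(318)/3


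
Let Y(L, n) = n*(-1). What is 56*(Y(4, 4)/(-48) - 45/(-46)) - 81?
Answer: -1487/69 ≈ -21.551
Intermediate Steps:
Y(L, n) = -n
56*(Y(4, 4)/(-48) - 45/(-46)) - 81 = 56*(-1*4/(-48) - 45/(-46)) - 81 = 56*(-4*(-1/48) - 45*(-1/46)) - 81 = 56*(1/12 + 45/46) - 81 = 56*(293/276) - 81 = 4102/69 - 81 = -1487/69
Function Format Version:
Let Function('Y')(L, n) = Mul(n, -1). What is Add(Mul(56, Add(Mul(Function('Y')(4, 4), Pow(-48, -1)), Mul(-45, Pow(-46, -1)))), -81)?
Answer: Rational(-1487, 69) ≈ -21.551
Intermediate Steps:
Function('Y')(L, n) = Mul(-1, n)
Add(Mul(56, Add(Mul(Function('Y')(4, 4), Pow(-48, -1)), Mul(-45, Pow(-46, -1)))), -81) = Add(Mul(56, Add(Mul(Mul(-1, 4), Pow(-48, -1)), Mul(-45, Pow(-46, -1)))), -81) = Add(Mul(56, Add(Mul(-4, Rational(-1, 48)), Mul(-45, Rational(-1, 46)))), -81) = Add(Mul(56, Add(Rational(1, 12), Rational(45, 46))), -81) = Add(Mul(56, Rational(293, 276)), -81) = Add(Rational(4102, 69), -81) = Rational(-1487, 69)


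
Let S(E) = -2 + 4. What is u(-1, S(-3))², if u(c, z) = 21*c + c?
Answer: 484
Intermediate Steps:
S(E) = 2
u(c, z) = 22*c
u(-1, S(-3))² = (22*(-1))² = (-22)² = 484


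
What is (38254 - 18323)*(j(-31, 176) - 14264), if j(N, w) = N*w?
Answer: -393039320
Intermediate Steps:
(38254 - 18323)*(j(-31, 176) - 14264) = (38254 - 18323)*(-31*176 - 14264) = 19931*(-5456 - 14264) = 19931*(-19720) = -393039320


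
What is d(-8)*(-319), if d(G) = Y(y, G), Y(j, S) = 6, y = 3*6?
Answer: -1914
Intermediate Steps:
y = 18
d(G) = 6
d(-8)*(-319) = 6*(-319) = -1914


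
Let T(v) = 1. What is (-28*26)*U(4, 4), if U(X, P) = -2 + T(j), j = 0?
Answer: 728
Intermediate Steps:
U(X, P) = -1 (U(X, P) = -2 + 1 = -1)
(-28*26)*U(4, 4) = -28*26*(-1) = -728*(-1) = 728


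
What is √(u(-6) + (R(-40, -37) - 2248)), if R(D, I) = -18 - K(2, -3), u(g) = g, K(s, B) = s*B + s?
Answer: 18*I*√7 ≈ 47.624*I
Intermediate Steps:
K(s, B) = s + B*s (K(s, B) = B*s + s = s + B*s)
R(D, I) = -14 (R(D, I) = -18 - 2*(1 - 3) = -18 - 2*(-2) = -18 - 1*(-4) = -18 + 4 = -14)
√(u(-6) + (R(-40, -37) - 2248)) = √(-6 + (-14 - 2248)) = √(-6 - 2262) = √(-2268) = 18*I*√7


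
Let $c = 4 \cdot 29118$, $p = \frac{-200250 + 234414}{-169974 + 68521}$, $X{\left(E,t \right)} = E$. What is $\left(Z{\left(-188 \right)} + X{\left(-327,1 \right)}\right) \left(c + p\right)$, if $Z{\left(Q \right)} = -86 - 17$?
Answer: $- \frac{5081051850360}{101453} \approx -5.0083 \cdot 10^{7}$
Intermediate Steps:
$Z{\left(Q \right)} = -103$ ($Z{\left(Q \right)} = -86 - 17 = -103$)
$p = - \frac{34164}{101453}$ ($p = \frac{34164}{-101453} = 34164 \left(- \frac{1}{101453}\right) = - \frac{34164}{101453} \approx -0.33675$)
$c = 116472$
$\left(Z{\left(-188 \right)} + X{\left(-327,1 \right)}\right) \left(c + p\right) = \left(-103 - 327\right) \left(116472 - \frac{34164}{101453}\right) = \left(-430\right) \frac{11816399652}{101453} = - \frac{5081051850360}{101453}$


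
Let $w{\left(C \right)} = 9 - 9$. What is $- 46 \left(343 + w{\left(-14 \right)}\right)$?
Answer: $-15778$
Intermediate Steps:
$w{\left(C \right)} = 0$
$- 46 \left(343 + w{\left(-14 \right)}\right) = - 46 \left(343 + 0\right) = \left(-46\right) 343 = -15778$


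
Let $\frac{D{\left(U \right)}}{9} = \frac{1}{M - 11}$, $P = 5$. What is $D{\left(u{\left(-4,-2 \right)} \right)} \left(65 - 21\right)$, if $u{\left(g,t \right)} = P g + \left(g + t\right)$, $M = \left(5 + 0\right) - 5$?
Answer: $-36$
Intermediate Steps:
$M = 0$ ($M = 5 - 5 = 0$)
$u{\left(g,t \right)} = t + 6 g$ ($u{\left(g,t \right)} = 5 g + \left(g + t\right) = t + 6 g$)
$D{\left(U \right)} = - \frac{9}{11}$ ($D{\left(U \right)} = \frac{9}{0 - 11} = \frac{9}{-11} = 9 \left(- \frac{1}{11}\right) = - \frac{9}{11}$)
$D{\left(u{\left(-4,-2 \right)} \right)} \left(65 - 21\right) = - \frac{9 \left(65 - 21\right)}{11} = \left(- \frac{9}{11}\right) 44 = -36$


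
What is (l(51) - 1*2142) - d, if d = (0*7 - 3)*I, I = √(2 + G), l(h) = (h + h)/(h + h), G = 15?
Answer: -2141 + 3*√17 ≈ -2128.6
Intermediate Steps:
l(h) = 1 (l(h) = (2*h)/((2*h)) = (2*h)*(1/(2*h)) = 1)
I = √17 (I = √(2 + 15) = √17 ≈ 4.1231)
d = -3*√17 (d = (0*7 - 3)*√17 = (0 - 3)*√17 = -3*√17 ≈ -12.369)
(l(51) - 1*2142) - d = (1 - 1*2142) - (-3)*√17 = (1 - 2142) + 3*√17 = -2141 + 3*√17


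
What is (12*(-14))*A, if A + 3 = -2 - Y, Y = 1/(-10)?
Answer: 4116/5 ≈ 823.20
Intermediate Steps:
Y = -⅒ (Y = 1*(-⅒) = -⅒ ≈ -0.10000)
A = -49/10 (A = -3 + (-2 - 1*(-⅒)) = -3 + (-2 + ⅒) = -3 - 19/10 = -49/10 ≈ -4.9000)
(12*(-14))*A = (12*(-14))*(-49/10) = -168*(-49/10) = 4116/5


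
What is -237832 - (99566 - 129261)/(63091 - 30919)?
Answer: -7651501409/32172 ≈ -2.3783e+5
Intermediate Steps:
-237832 - (99566 - 129261)/(63091 - 30919) = -237832 - (-29695)/32172 = -237832 - 1*(-29695/32172) = -237832 + 29695/32172 = -7651501409/32172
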